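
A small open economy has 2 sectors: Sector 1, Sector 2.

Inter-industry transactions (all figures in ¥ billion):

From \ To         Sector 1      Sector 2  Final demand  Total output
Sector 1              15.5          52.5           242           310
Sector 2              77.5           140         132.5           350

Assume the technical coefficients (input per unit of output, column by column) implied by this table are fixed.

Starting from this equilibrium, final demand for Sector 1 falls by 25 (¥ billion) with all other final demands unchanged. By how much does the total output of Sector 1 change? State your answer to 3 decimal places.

Δx_1 = -28.169

Technical coefficients a_ij = z_ij / X_j:
  a_11 = 15.5/310 = 0.05, a_21 = 77.5/310 = 0.25
  a_12 = 52.5/350 = 0.15, a_22 = 140/350 = 0.40
I − A =
  [   0.95    -0.15]
  [  -0.25     0.60]
det(I−A) = (0.95)(0.60) − (-0.15)(-0.25) = 0.5325
adj(I−A) = [[0.60, 0.15], [0.25, 0.95]]
(I − A)⁻¹ = adj(I−A) / det(I−A) ≈
  [   1.1268     0.2817]
  [   0.4695     1.7840]
Δx = (I − A)⁻¹ Δd with Δd having -25 in the Sector 1 component and 0 elsewhere.
So Δx_1 = L_11 · (-25), where L_11 = adj(I−A)_11 / det(I−A) = 0.60 / 0.5325.
Δx_1 = 0.60 × (-25) / 0.5325 = -15.00 / 0.5325 ≈ -28.169.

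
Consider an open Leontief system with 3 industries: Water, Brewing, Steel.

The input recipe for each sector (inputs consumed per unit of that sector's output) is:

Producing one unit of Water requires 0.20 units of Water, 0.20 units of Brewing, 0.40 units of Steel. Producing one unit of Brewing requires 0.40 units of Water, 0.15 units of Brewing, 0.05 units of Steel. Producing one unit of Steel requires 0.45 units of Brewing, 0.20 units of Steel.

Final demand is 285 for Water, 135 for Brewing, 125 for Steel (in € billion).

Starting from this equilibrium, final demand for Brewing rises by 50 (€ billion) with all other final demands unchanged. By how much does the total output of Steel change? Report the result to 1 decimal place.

Δx_S = 25.6

I − A =
  [   0.80    -0.40     0.00]
  [  -0.20     0.85    -0.45]
  [  -0.40    -0.05     0.80]
Cofactors of I−A, C_ij = (−1)^(i+j)·(minor ij) (rows/columns in the sector order above):
  C_11 = (0.85)(0.80) − (-0.45)(-0.05) = 0.6575
  C_12 = −[(-0.20)(0.80) − (-0.45)(-0.40)] = 0.3400
  C_13 = (-0.20)(-0.05) − (0.85)(-0.40) = 0.3500
  C_21 = −[(-0.40)(0.80) − (0.00)(-0.05)] = 0.3200
  C_22 = (0.80)(0.80) − (0.00)(-0.40) = 0.6400
  C_23 = −[(0.80)(-0.05) − (-0.40)(-0.40)] = 0.2000
  C_31 = (-0.40)(-0.45) − (0.00)(0.85) = 0.1800
  C_32 = −[(0.80)(-0.45) − (0.00)(-0.20)] = 0.3600
  C_33 = (0.80)(0.85) − (-0.40)(-0.20) = 0.6000
det(I−A) = Σ_j (I−A)_1j·C_1j = (0.80)(0.6575) + (-0.40)(0.3400) + (0.00)(0.3500) = 0.3900
adj(I−A) = Cᵀ =
  [ 0.6575   0.3200   0.1800]
  [ 0.3400   0.6400   0.3600]
  [ 0.3500   0.2000   0.6000]
(I − A)⁻¹ = adj(I−A) / det(I−A) ≈
  [   1.6859     0.8205     0.4615]
  [   0.8718     1.6410     0.9231]
  [   0.8974     0.5128     1.5385]
Δx = (I − A)⁻¹ Δd with Δd having +50 in the Brewing component and 0 elsewhere.
So Δx_S = L_SB · (+50), where L_SB = adj(I−A)_SB / det(I−A) = 0.2000 / 0.3900.
Δx_S = 0.2000 × (+50) / 0.3900 = 10.00 / 0.3900 ≈ 25.6.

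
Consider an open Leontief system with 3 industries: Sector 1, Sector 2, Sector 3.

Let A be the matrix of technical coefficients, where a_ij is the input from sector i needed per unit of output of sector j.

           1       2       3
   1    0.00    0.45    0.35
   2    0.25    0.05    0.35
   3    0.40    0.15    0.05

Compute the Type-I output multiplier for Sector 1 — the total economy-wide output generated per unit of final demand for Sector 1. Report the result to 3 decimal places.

m_1 = 3.081

I − A =
  [   1.00    -0.45    -0.35]
  [  -0.25     0.95    -0.35]
  [  -0.40    -0.15     0.95]
Cofactors of I−A, C_ij = (−1)^(i+j)·(minor ij) (rows/columns in the sector order above):
  C_11 = (0.95)(0.95) − (-0.35)(-0.15) = 0.8500
  C_12 = −[(-0.25)(0.95) − (-0.35)(-0.40)] = 0.3775
  C_13 = (-0.25)(-0.15) − (0.95)(-0.40) = 0.4175
  C_21 = −[(-0.45)(0.95) − (-0.35)(-0.15)] = 0.4800
  C_22 = (1.00)(0.95) − (-0.35)(-0.40) = 0.8100
  C_23 = −[(1.00)(-0.15) − (-0.45)(-0.40)] = 0.3300
  C_31 = (-0.45)(-0.35) − (-0.35)(0.95) = 0.4900
  C_32 = −[(1.00)(-0.35) − (-0.35)(-0.25)] = 0.4375
  C_33 = (1.00)(0.95) − (-0.45)(-0.25) = 0.8375
det(I−A) = Σ_j (I−A)_1j·C_1j = (1.00)(0.8500) + (-0.45)(0.3775) + (-0.35)(0.4175) = 0.5340
adj(I−A) = Cᵀ =
  [ 0.8500   0.4800   0.4900]
  [ 0.3775   0.8100   0.4375]
  [ 0.4175   0.3300   0.8375]
(I − A)⁻¹ = adj(I−A) / det(I−A) ≈
  [   1.5918     0.8989     0.9176]
  [   0.7069     1.5169     0.8193]
  [   0.7818     0.6180     1.5684]
The output multiplier for sector j is the column-j sum of the Leontief inverse (I − A)⁻¹ = adj(I−A) / det(I−A).
Column 1 of adj(I−A): (0.8500, 0.3775, 0.4175); det(I−A) = 0.5340.
m_1 = (0.8500 + 0.3775 + 0.4175) / 0.5340 = 1.645 / 0.5340 ≈ 3.081.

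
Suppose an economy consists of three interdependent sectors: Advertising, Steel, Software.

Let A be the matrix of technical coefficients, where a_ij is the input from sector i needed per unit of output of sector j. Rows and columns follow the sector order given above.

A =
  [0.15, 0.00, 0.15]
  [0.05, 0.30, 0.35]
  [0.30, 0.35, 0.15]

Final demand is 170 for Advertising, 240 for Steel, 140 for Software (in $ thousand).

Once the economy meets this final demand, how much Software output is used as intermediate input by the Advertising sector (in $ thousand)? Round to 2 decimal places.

z_31 = 87.86

I − A =
  [   0.85     0.00    -0.15]
  [  -0.05     0.70    -0.35]
  [  -0.30    -0.35     0.85]
Cofactors of I−A, C_ij = (−1)^(i+j)·(minor ij) (rows/columns in the sector order above):
  C_11 = (0.70)(0.85) − (-0.35)(-0.35) = 0.4725
  C_12 = −[(-0.05)(0.85) − (-0.35)(-0.30)] = 0.1475
  C_13 = (-0.05)(-0.35) − (0.70)(-0.30) = 0.2275
  C_21 = −[(0.00)(0.85) − (-0.15)(-0.35)] = 0.0525
  C_22 = (0.85)(0.85) − (-0.15)(-0.30) = 0.6775
  C_23 = −[(0.85)(-0.35) − (0.00)(-0.30)] = 0.2975
  C_31 = (0.00)(-0.35) − (-0.15)(0.70) = 0.1050
  C_32 = −[(0.85)(-0.35) − (-0.15)(-0.05)] = 0.3050
  C_33 = (0.85)(0.70) − (0.00)(-0.05) = 0.5950
det(I−A) = Σ_j (I−A)_1j·C_1j = (0.85)(0.4725) + (0.00)(0.1475) + (-0.15)(0.2275) = 0.3675
adj(I−A) = Cᵀ =
  [ 0.4725   0.0525   0.1050]
  [ 0.1475   0.6775   0.3050]
  [ 0.2275   0.2975   0.5950]
(I − A)⁻¹ = adj(I−A) / det(I−A) ≈
  [   1.2857     0.1429     0.2857]
  [   0.4014     1.8435     0.8299]
  [   0.6190     0.8095     1.6190]
First solve x = (I − A)⁻¹ d = adj(I−A)·d / det(I−A); in particular x_1 = (0.4725·170 + 0.0525·240 + 0.1050·140) / 0.3675 = 107.625 / 0.3675 ≈ 292.8571.
Intermediate flow from 3 to 1: z_31 = a_31 · x_1 = 0.30 × 107.625 / 0.3675 = 32.2875 / 0.3675 ≈ 87.86.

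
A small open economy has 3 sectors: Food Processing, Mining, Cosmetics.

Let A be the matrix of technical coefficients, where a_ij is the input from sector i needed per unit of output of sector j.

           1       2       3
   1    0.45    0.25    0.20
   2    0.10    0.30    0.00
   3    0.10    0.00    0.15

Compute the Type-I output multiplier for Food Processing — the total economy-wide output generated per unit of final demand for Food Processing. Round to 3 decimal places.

m_1 = 2.568

I − A =
  [   0.55    -0.25    -0.20]
  [  -0.10     0.70     0.00]
  [  -0.10     0.00     0.85]
Cofactors of I−A, C_ij = (−1)^(i+j)·(minor ij) (rows/columns in the sector order above):
  C_11 = (0.70)(0.85) − (0.00)(0.00) = 0.5950
  C_12 = −[(-0.10)(0.85) − (0.00)(-0.10)] = 0.0850
  C_13 = (-0.10)(0.00) − (0.70)(-0.10) = 0.0700
  C_21 = −[(-0.25)(0.85) − (-0.20)(0.00)] = 0.2125
  C_22 = (0.55)(0.85) − (-0.20)(-0.10) = 0.4475
  C_23 = −[(0.55)(0.00) − (-0.25)(-0.10)] = 0.0250
  C_31 = (-0.25)(0.00) − (-0.20)(0.70) = 0.1400
  C_32 = −[(0.55)(0.00) − (-0.20)(-0.10)] = 0.0200
  C_33 = (0.55)(0.70) − (-0.25)(-0.10) = 0.3600
det(I−A) = Σ_j (I−A)_1j·C_1j = (0.55)(0.5950) + (-0.25)(0.0850) + (-0.20)(0.0700) = 0.2920
adj(I−A) = Cᵀ =
  [ 0.5950   0.2125   0.1400]
  [ 0.0850   0.4475   0.0200]
  [ 0.0700   0.0250   0.3600]
(I − A)⁻¹ = adj(I−A) / det(I−A) ≈
  [   2.0377     0.7277     0.4795]
  [   0.2911     1.5325     0.0685]
  [   0.2397     0.0856     1.2329]
The output multiplier for sector j is the column-j sum of the Leontief inverse (I − A)⁻¹ = adj(I−A) / det(I−A).
Column 1 of adj(I−A): (0.5950, 0.0850, 0.0700); det(I−A) = 0.2920.
m_1 = (0.5950 + 0.0850 + 0.0700) / 0.2920 = 0.75 / 0.2920 ≈ 2.568.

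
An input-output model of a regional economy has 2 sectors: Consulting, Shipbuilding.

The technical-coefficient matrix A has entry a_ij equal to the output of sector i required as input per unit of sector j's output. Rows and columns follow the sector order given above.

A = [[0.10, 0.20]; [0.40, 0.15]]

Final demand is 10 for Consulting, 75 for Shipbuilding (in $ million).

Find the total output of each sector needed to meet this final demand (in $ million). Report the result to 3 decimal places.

x_1 = 34.307, x_2 = 104.380

I − A =
  [   0.90    -0.20]
  [  -0.40     0.85]
det(I−A) = (0.90)(0.85) − (-0.20)(-0.40) = 0.6850
adj(I−A) = [[0.85, 0.20], [0.40, 0.90]]
(I − A)⁻¹ = adj(I−A) / det(I−A) ≈
  [   1.2409     0.2920]
  [   0.5839     1.3139]
x = (I − A)⁻¹ d = adj(I−A)·d / det(I−A), with det(I−A) = 0.6850:
  x_1 = (0.85·10 + 0.20·75) / 0.6850 = 23.50 / 0.6850 ≈ 34.307
  x_2 = (0.40·10 + 0.90·75) / 0.6850 = 71.50 / 0.6850 ≈ 104.380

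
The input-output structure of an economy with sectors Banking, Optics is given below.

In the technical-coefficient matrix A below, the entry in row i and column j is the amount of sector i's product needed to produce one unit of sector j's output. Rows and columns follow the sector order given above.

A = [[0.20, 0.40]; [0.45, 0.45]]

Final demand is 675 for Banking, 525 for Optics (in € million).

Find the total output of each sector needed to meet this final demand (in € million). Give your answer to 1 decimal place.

I − A =
  [   0.80    -0.40]
  [  -0.45     0.55]
det(I−A) = (0.80)(0.55) − (-0.40)(-0.45) = 0.2600
adj(I−A) = [[0.55, 0.40], [0.45, 0.80]]
(I − A)⁻¹ = adj(I−A) / det(I−A) ≈
  [   2.1154     1.5385]
  [   1.7308     3.0769]
x = (I − A)⁻¹ d = adj(I−A)·d / det(I−A), with det(I−A) = 0.2600:
  x_1 = (0.55·675 + 0.40·525) / 0.2600 = 581.25 / 0.2600 ≈ 2235.6
  x_2 = (0.45·675 + 0.80·525) / 0.2600 = 723.75 / 0.2600 ≈ 2783.7

x_1 = 2235.6, x_2 = 2783.7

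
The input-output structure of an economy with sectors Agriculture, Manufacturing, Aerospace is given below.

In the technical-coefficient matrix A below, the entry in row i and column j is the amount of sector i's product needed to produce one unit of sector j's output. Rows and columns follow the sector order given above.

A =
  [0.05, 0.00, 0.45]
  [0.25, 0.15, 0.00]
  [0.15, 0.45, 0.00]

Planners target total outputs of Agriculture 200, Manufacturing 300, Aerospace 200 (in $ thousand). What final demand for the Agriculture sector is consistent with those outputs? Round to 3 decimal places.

I − A =
  [   0.95     0.00    -0.45]
  [  -0.25     0.85     0.00]
  [  -0.15    -0.45     1.00]
d = (I − A) x:
  d_1 = (+0.95)·200 + (+0.00)·300 + (-0.45)·200 = 100.000
  d_2 = (-0.25)·200 + (+0.85)·300 + (+0.00)·200 = 205.000
  d_3 = (-0.15)·200 + (-0.45)·300 + (+1.00)·200 = 35.000

d_1 = 100.000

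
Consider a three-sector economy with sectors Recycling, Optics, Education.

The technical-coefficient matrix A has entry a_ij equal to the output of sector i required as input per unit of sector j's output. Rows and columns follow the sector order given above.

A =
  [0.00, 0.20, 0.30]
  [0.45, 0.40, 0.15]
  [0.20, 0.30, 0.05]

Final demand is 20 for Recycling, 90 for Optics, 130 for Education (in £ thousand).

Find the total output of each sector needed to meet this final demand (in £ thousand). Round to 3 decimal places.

x_1 = 176.471, x_2 = 353.782, x_3 = 285.714

I − A =
  [   1.00    -0.20    -0.30]
  [  -0.45     0.60    -0.15]
  [  -0.20    -0.30     0.95]
Cofactors of I−A, C_ij = (−1)^(i+j)·(minor ij) (rows/columns in the sector order above):
  C_11 = (0.60)(0.95) − (-0.15)(-0.30) = 0.5250
  C_12 = −[(-0.45)(0.95) − (-0.15)(-0.20)] = 0.4575
  C_13 = (-0.45)(-0.30) − (0.60)(-0.20) = 0.2550
  C_21 = −[(-0.20)(0.95) − (-0.30)(-0.30)] = 0.2800
  C_22 = (1.00)(0.95) − (-0.30)(-0.20) = 0.8900
  C_23 = −[(1.00)(-0.30) − (-0.20)(-0.20)] = 0.3400
  C_31 = (-0.20)(-0.15) − (-0.30)(0.60) = 0.2100
  C_32 = −[(1.00)(-0.15) − (-0.30)(-0.45)] = 0.2850
  C_33 = (1.00)(0.60) − (-0.20)(-0.45) = 0.5100
det(I−A) = Σ_j (I−A)_1j·C_1j = (1.00)(0.5250) + (-0.20)(0.4575) + (-0.30)(0.2550) = 0.3570
adj(I−A) = Cᵀ =
  [ 0.5250   0.2800   0.2100]
  [ 0.4575   0.8900   0.2850]
  [ 0.2550   0.3400   0.5100]
(I − A)⁻¹ = adj(I−A) / det(I−A) ≈
  [   1.4706     0.7843     0.5882]
  [   1.2815     2.4930     0.7983]
  [   0.7143     0.9524     1.4286]
x = (I − A)⁻¹ d = adj(I−A)·d / det(I−A), with det(I−A) = 0.3570:
  x_1 = (0.5250·20 + 0.2800·90 + 0.2100·130) / 0.3570 = 63.00 / 0.3570 ≈ 176.471
  x_2 = (0.4575·20 + 0.8900·90 + 0.2850·130) / 0.3570 = 126.30 / 0.3570 ≈ 353.782
  x_3 = (0.2550·20 + 0.3400·90 + 0.5100·130) / 0.3570 = 102.00 / 0.3570 ≈ 285.714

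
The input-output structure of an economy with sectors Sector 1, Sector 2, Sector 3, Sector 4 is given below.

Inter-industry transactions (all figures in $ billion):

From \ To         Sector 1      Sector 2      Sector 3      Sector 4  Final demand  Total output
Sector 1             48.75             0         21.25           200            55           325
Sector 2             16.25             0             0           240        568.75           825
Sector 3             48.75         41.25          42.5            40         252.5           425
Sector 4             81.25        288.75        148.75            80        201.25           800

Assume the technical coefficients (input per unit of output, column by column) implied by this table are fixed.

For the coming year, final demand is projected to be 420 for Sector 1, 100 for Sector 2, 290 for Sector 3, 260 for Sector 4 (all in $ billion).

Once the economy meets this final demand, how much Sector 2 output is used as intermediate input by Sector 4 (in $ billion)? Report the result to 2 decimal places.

Technical coefficients a_ij = z_ij / X_j:
  a_11 = 48.75/325 = 0.15, a_21 = 16.25/325 = 0.05, a_31 = 48.75/325 = 0.15, a_41 = 81.25/325 = 0.25
  a_12 = 0/825 = 0.00, a_22 = 0/825 = 0.00, a_32 = 41.25/825 = 0.05, a_42 = 288.75/825 = 0.35
  a_13 = 21.25/425 = 0.05, a_23 = 0/425 = 0.00, a_33 = 42.5/425 = 0.10, a_43 = 148.75/425 = 0.35
  a_14 = 200/800 = 0.25, a_24 = 240/800 = 0.30, a_34 = 40/800 = 0.05, a_44 = 80/800 = 0.10
I − A =
  [   0.85     0.00    -0.05    -0.25]
  [  -0.05     1.00     0.00    -0.30]
  [  -0.15    -0.05     0.90    -0.05]
  [  -0.25    -0.35    -0.35     0.90]
Compute the cofactors C_ij = (−1)^(i+j)·(3×3 minor ij) of I−A; the adjugate is their transpose:
adj(I−A) = Cᵀ =
  [ 0.692750   0.086250   0.127250   0.228250]
  [ 0.122875   0.596875   0.099625   0.238625]
  [ 0.138625   0.063125   0.608875   0.093375]
  [ 0.294125   0.280625   0.310875   0.757375]
det(I−A) = Σ_j (I−A)_1j·C_1j = (0.85)(0.692750) + (0.00)(0.122875) + (-0.05)(0.138625) + (-0.25)(0.294125) = 0.508375
(I − A)⁻¹ = adj(I−A) / det(I−A) ≈
  [   1.3627     0.1697     0.2503     0.4490]
  [   0.2417     1.1741     0.1960     0.4694]
  [   0.2727     0.1242     1.1977     0.1837]
  [   0.5786     0.5520     0.6115     1.4898]
First solve x = (I − A)⁻¹ d = adj(I−A)·d / det(I−A); in particular x_4 = (0.294125·420 + 0.280625·100 + 0.310875·290 + 0.757375·260) / 0.508375 = 438.66625 / 0.508375 ≈ 862.8793.
Intermediate flow from 2 to 4: z_24 = a_24 · x_4 = 0.30 × 438.66625 / 0.508375 = 131.599875 / 0.508375 ≈ 258.86.

z_24 = 258.86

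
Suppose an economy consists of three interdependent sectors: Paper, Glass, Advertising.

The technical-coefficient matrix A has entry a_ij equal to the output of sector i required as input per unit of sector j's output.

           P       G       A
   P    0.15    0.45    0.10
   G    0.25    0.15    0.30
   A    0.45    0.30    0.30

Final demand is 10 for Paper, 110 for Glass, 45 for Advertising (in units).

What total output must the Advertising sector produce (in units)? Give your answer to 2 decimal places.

x_A = 337.50

I − A =
  [   0.85    -0.45    -0.10]
  [  -0.25     0.85    -0.30]
  [  -0.45    -0.30     0.70]
Cofactors of I−A, C_ij = (−1)^(i+j)·(minor ij) (rows/columns in the sector order above):
  C_11 = (0.85)(0.70) − (-0.30)(-0.30) = 0.5050
  C_12 = −[(-0.25)(0.70) − (-0.30)(-0.45)] = 0.3100
  C_13 = (-0.25)(-0.30) − (0.85)(-0.45) = 0.4575
  C_21 = −[(-0.45)(0.70) − (-0.10)(-0.30)] = 0.3450
  C_22 = (0.85)(0.70) − (-0.10)(-0.45) = 0.5500
  C_23 = −[(0.85)(-0.30) − (-0.45)(-0.45)] = 0.4575
  C_31 = (-0.45)(-0.30) − (-0.10)(0.85) = 0.2200
  C_32 = −[(0.85)(-0.30) − (-0.10)(-0.25)] = 0.2800
  C_33 = (0.85)(0.85) − (-0.45)(-0.25) = 0.6100
det(I−A) = Σ_j (I−A)_1j·C_1j = (0.85)(0.5050) + (-0.45)(0.3100) + (-0.10)(0.4575) = 0.2440
adj(I−A) = Cᵀ =
  [ 0.5050   0.3450   0.2200]
  [ 0.3100   0.5500   0.2800]
  [ 0.4575   0.4575   0.6100]
(I − A)⁻¹ = adj(I−A) / det(I−A) ≈
  [   2.0697     1.4139     0.9016]
  [   1.2705     2.2541     1.1475]
  [   1.8750     1.8750     2.5000]
x = (I − A)⁻¹ d = adj(I−A)·d / det(I−A), with det(I−A) = 0.2440:
  x_P = (0.5050·10 + 0.3450·110 + 0.2200·45) / 0.2440 = 52.90 / 0.2440 ≈ 216.80
  x_G = (0.3100·10 + 0.5500·110 + 0.2800·45) / 0.2440 = 76.20 / 0.2440 ≈ 312.30
  x_A = (0.4575·10 + 0.4575·110 + 0.6100·45) / 0.2440 = 82.35 / 0.2440 = 337.50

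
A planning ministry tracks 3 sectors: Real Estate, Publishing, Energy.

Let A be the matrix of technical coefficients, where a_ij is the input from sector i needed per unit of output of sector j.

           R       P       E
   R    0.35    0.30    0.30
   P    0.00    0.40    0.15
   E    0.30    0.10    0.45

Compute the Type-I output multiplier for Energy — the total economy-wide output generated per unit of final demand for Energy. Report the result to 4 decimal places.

m_E = 5.1913

I − A =
  [   0.65    -0.30    -0.30]
  [   0.00     0.60    -0.15]
  [  -0.30    -0.10     0.55]
Cofactors of I−A, C_ij = (−1)^(i+j)·(minor ij) (rows/columns in the sector order above):
  C_11 = (0.60)(0.55) − (-0.15)(-0.10) = 0.3150
  C_12 = −[(0.00)(0.55) − (-0.15)(-0.30)] = 0.0450
  C_13 = (0.00)(-0.10) − (0.60)(-0.30) = 0.1800
  C_21 = −[(-0.30)(0.55) − (-0.30)(-0.10)] = 0.1950
  C_22 = (0.65)(0.55) − (-0.30)(-0.30) = 0.2675
  C_23 = −[(0.65)(-0.10) − (-0.30)(-0.30)] = 0.1550
  C_31 = (-0.30)(-0.15) − (-0.30)(0.60) = 0.2250
  C_32 = −[(0.65)(-0.15) − (-0.30)(0.00)] = 0.0975
  C_33 = (0.65)(0.60) − (-0.30)(0.00) = 0.3900
det(I−A) = Σ_j (I−A)_1j·C_1j = (0.65)(0.3150) + (-0.30)(0.0450) + (-0.30)(0.1800) = 0.13725
adj(I−A) = Cᵀ =
  [ 0.3150   0.1950   0.2250]
  [ 0.0450   0.2675   0.0975]
  [ 0.1800   0.1550   0.3900]
(I − A)⁻¹ = adj(I−A) / det(I−A) ≈
  [   2.29508     1.42077     1.63934]
  [   0.32787     1.94900     0.71038]
  [   1.31148     1.12933     2.84153]
The output multiplier for sector j is the column-j sum of the Leontief inverse (I − A)⁻¹ = adj(I−A) / det(I−A).
Column E of adj(I−A): (0.2250, 0.0975, 0.3900); det(I−A) = 0.13725.
m_E = (0.2250 + 0.0975 + 0.3900) / 0.13725 = 0.7125 / 0.13725 ≈ 5.1913.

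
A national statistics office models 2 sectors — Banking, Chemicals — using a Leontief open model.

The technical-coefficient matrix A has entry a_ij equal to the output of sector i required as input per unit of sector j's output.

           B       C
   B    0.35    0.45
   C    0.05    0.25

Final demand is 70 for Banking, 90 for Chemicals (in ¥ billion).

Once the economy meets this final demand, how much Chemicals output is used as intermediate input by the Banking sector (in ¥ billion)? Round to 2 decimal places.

z_CB = 10.00

I − A =
  [   0.65    -0.45]
  [  -0.05     0.75]
det(I−A) = (0.65)(0.75) − (-0.45)(-0.05) = 0.4650
adj(I−A) = [[0.75, 0.45], [0.05, 0.65]]
(I − A)⁻¹ = adj(I−A) / det(I−A) ≈
  [   1.6129     0.9677]
  [   0.1075     1.3978]
First solve x = (I − A)⁻¹ d = adj(I−A)·d / det(I−A); in particular x_B = (0.75·70 + 0.45·90) / 0.4650 = 93.00 / 0.4650 = 200.0000.
Intermediate flow from C to B: z_CB = a_CB · x_B = 0.05 × 93.00 / 0.4650 = 4.65 / 0.4650 = 10.00.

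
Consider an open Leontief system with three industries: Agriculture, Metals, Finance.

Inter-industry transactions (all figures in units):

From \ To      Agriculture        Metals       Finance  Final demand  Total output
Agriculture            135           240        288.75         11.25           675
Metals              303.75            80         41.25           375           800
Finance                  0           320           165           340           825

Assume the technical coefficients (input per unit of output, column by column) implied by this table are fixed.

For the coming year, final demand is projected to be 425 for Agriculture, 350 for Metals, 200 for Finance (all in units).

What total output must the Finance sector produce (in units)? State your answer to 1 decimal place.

Technical coefficients a_ij = z_ij / X_j:
  a_11 = 135/675 = 0.20, a_21 = 303.75/675 = 0.45, a_31 = 0/675 = 0.00
  a_12 = 240/800 = 0.30, a_22 = 80/800 = 0.10, a_32 = 320/800 = 0.40
  a_13 = 288.75/825 = 0.35, a_23 = 41.25/825 = 0.05, a_33 = 165/825 = 0.20
I − A =
  [   0.80    -0.30    -0.35]
  [  -0.45     0.90    -0.05]
  [   0.00    -0.40     0.80]
Cofactors of I−A, C_ij = (−1)^(i+j)·(minor ij) (rows/columns in the sector order above):
  C_11 = (0.90)(0.80) − (-0.05)(-0.40) = 0.7000
  C_12 = −[(-0.45)(0.80) − (-0.05)(0.00)] = 0.3600
  C_13 = (-0.45)(-0.40) − (0.90)(0.00) = 0.1800
  C_21 = −[(-0.30)(0.80) − (-0.35)(-0.40)] = 0.3800
  C_22 = (0.80)(0.80) − (-0.35)(0.00) = 0.6400
  C_23 = −[(0.80)(-0.40) − (-0.30)(0.00)] = 0.3200
  C_31 = (-0.30)(-0.05) − (-0.35)(0.90) = 0.3300
  C_32 = −[(0.80)(-0.05) − (-0.35)(-0.45)] = 0.1975
  C_33 = (0.80)(0.90) − (-0.30)(-0.45) = 0.5850
det(I−A) = Σ_j (I−A)_1j·C_1j = (0.80)(0.7000) + (-0.30)(0.3600) + (-0.35)(0.1800) = 0.3890
adj(I−A) = Cᵀ =
  [ 0.7000   0.3800   0.3300]
  [ 0.3600   0.6400   0.1975]
  [ 0.1800   0.3200   0.5850]
(I − A)⁻¹ = adj(I−A) / det(I−A) ≈
  [   1.7995     0.9769     0.8483]
  [   0.9254     1.6452     0.5077]
  [   0.4627     0.8226     1.5039]
x = (I − A)⁻¹ d = adj(I−A)·d / det(I−A), with det(I−A) = 0.3890:
  x_1 = (0.7000·425 + 0.3800·350 + 0.3300·200) / 0.3890 = 496.50 / 0.3890 ≈ 1276.3
  x_2 = (0.3600·425 + 0.6400·350 + 0.1975·200) / 0.3890 = 416.50 / 0.3890 ≈ 1070.7
  x_3 = (0.1800·425 + 0.3200·350 + 0.5850·200) / 0.3890 = 305.50 / 0.3890 ≈ 785.3

x_3 = 785.3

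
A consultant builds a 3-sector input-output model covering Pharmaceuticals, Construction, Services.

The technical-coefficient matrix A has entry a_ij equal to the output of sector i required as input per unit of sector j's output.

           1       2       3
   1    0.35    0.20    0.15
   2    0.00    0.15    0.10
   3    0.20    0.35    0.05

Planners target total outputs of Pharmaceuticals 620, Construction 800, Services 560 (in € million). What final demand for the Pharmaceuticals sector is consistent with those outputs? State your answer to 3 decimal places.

I − A =
  [   0.65    -0.20    -0.15]
  [   0.00     0.85    -0.10]
  [  -0.20    -0.35     0.95]
d = (I − A) x:
  d_1 = (+0.65)·620 + (-0.20)·800 + (-0.15)·560 = 159.000
  d_2 = (+0.00)·620 + (+0.85)·800 + (-0.10)·560 = 624.000
  d_3 = (-0.20)·620 + (-0.35)·800 + (+0.95)·560 = 128.000

d_1 = 159.000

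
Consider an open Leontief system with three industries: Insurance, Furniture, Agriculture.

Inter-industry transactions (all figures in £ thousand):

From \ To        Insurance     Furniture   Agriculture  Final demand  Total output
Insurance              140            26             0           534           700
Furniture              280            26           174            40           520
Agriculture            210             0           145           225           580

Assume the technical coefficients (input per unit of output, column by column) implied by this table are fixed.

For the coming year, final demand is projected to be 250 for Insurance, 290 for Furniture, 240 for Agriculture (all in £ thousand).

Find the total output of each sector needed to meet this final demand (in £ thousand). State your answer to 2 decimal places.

Technical coefficients a_ij = z_ij / X_j:
  a_11 = 140/700 = 0.20, a_21 = 280/700 = 0.40, a_31 = 210/700 = 0.30
  a_12 = 26/520 = 0.05, a_22 = 26/520 = 0.05, a_32 = 0/520 = 0.00
  a_13 = 0/580 = 0.00, a_23 = 174/580 = 0.30, a_33 = 145/580 = 0.25
I − A =
  [   0.80    -0.05     0.00]
  [  -0.40     0.95    -0.30]
  [  -0.30     0.00     0.75]
Cofactors of I−A, C_ij = (−1)^(i+j)·(minor ij) (rows/columns in the sector order above):
  C_11 = (0.95)(0.75) − (-0.30)(0.00) = 0.7125
  C_12 = −[(-0.40)(0.75) − (-0.30)(-0.30)] = 0.3900
  C_13 = (-0.40)(0.00) − (0.95)(-0.30) = 0.2850
  C_21 = −[(-0.05)(0.75) − (0.00)(0.00)] = 0.0375
  C_22 = (0.80)(0.75) − (0.00)(-0.30) = 0.6000
  C_23 = −[(0.80)(0.00) − (-0.05)(-0.30)] = 0.0150
  C_31 = (-0.05)(-0.30) − (0.00)(0.95) = 0.0150
  C_32 = −[(0.80)(-0.30) − (0.00)(-0.40)] = 0.2400
  C_33 = (0.80)(0.95) − (-0.05)(-0.40) = 0.7400
det(I−A) = Σ_j (I−A)_1j·C_1j = (0.80)(0.7125) + (-0.05)(0.3900) + (0.00)(0.2850) = 0.5505
adj(I−A) = Cᵀ =
  [ 0.7125   0.0375   0.0150]
  [ 0.3900   0.6000   0.2400]
  [ 0.2850   0.0150   0.7400]
(I − A)⁻¹ = adj(I−A) / det(I−A) ≈
  [   1.2943     0.0681     0.0272]
  [   0.7084     1.0899     0.4360]
  [   0.5177     0.0272     1.3442]
x = (I − A)⁻¹ d = adj(I−A)·d / det(I−A), with det(I−A) = 0.5505:
  x_1 = (0.7125·250 + 0.0375·290 + 0.0150·240) / 0.5505 = 192.60 / 0.5505 ≈ 349.86
  x_2 = (0.3900·250 + 0.6000·290 + 0.2400·240) / 0.5505 = 329.10 / 0.5505 ≈ 597.82
  x_3 = (0.2850·250 + 0.0150·290 + 0.7400·240) / 0.5505 = 253.20 / 0.5505 ≈ 459.95

x_1 = 349.86, x_2 = 597.82, x_3 = 459.95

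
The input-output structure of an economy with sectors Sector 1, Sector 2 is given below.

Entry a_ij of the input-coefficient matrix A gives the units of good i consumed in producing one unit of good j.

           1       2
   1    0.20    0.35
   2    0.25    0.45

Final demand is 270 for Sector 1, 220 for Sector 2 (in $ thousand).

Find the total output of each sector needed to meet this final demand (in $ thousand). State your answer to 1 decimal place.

x_1 = 639.7, x_2 = 690.8

I − A =
  [   0.80    -0.35]
  [  -0.25     0.55]
det(I−A) = (0.80)(0.55) − (-0.35)(-0.25) = 0.3525
adj(I−A) = [[0.55, 0.35], [0.25, 0.80]]
(I − A)⁻¹ = adj(I−A) / det(I−A) ≈
  [   1.5603     0.9929]
  [   0.7092     2.2695]
x = (I − A)⁻¹ d = adj(I−A)·d / det(I−A), with det(I−A) = 0.3525:
  x_1 = (0.55·270 + 0.35·220) / 0.3525 = 225.50 / 0.3525 ≈ 639.7
  x_2 = (0.25·270 + 0.80·220) / 0.3525 = 243.50 / 0.3525 ≈ 690.8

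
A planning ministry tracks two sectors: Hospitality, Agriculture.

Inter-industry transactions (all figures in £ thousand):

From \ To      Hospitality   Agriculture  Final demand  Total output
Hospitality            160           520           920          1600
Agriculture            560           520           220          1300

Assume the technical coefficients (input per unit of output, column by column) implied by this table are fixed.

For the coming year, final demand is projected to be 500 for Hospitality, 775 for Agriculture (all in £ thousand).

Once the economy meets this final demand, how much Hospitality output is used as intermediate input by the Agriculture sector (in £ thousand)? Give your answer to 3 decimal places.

Technical coefficients a_ij = z_ij / X_j:
  a_11 = 160/1600 = 0.10, a_21 = 560/1600 = 0.35
  a_12 = 520/1300 = 0.40, a_22 = 520/1300 = 0.40
I − A =
  [   0.90    -0.40]
  [  -0.35     0.60]
det(I−A) = (0.90)(0.60) − (-0.40)(-0.35) = 0.4000
adj(I−A) = [[0.60, 0.40], [0.35, 0.90]]
(I − A)⁻¹ = adj(I−A) / det(I−A) ≈
  [   1.5000     1.0000]
  [   0.8750     2.2500]
First solve x = (I − A)⁻¹ d = adj(I−A)·d / det(I−A); in particular x_2 = (0.35·500 + 0.90·775) / 0.4000 = 872.50 / 0.4000 = 2181.25000.
Intermediate flow from 1 to 2: z_12 = a_12 · x_2 = 0.40 × 872.50 / 0.4000 = 349.00 / 0.4000 = 872.500.

z_12 = 872.500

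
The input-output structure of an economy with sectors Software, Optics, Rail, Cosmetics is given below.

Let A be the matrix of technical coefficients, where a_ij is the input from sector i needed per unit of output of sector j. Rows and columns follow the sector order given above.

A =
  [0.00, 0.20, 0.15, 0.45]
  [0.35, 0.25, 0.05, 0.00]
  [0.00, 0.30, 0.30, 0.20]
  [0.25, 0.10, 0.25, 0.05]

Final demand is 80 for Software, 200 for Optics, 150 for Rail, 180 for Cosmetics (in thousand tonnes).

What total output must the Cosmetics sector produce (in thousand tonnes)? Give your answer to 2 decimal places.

x_4 = 546.53

I − A =
  [   1.00    -0.20    -0.15    -0.45]
  [  -0.35     0.75    -0.05     0.00]
  [   0.00    -0.30     0.70    -0.20]
  [  -0.25    -0.10    -0.25     0.95]
Compute the cofactors C_ij = (−1)^(i+j)·(3×3 minor ij) of I−A; the adjugate is their transpose:
adj(I−A) = Cᵀ =
  [ 0.446000   0.234000   0.203000   0.254000]
  [ 0.217750   0.528750   0.131125   0.130750]
  [ 0.144250   0.281250   0.545875   0.183250]
  [ 0.178250   0.191250   0.210875   0.445250]
det(I−A) = Σ_j (I−A)_1j·C_1j = (1.00)(0.446000) + (-0.20)(0.217750) + (-0.15)(0.144250) + (-0.45)(0.178250) = 0.3006
(I − A)⁻¹ = adj(I−A) / det(I−A) ≈
  [   1.4837     0.7784     0.6753     0.8450]
  [   0.7244     1.7590     0.4362     0.4350]
  [   0.4799     0.9356     1.8160     0.6096]
  [   0.5930     0.6362     0.7015     1.4812]
x = (I − A)⁻¹ d = adj(I−A)·d / det(I−A), with det(I−A) = 0.3006:
  x_1 = (0.446000·80 + 0.234000·200 + 0.203000·150 + 0.254000·180) / 0.3006 = 158.65 / 0.3006 ≈ 527.78
  x_2 = (0.217750·80 + 0.528750·200 + 0.131125·150 + 0.130750·180) / 0.3006 = 166.37375 / 0.3006 ≈ 553.47
  x_3 = (0.144250·80 + 0.281250·200 + 0.545875·150 + 0.183250·180) / 0.3006 = 182.65625 / 0.3006 ≈ 607.64
  x_4 = (0.178250·80 + 0.191250·200 + 0.210875·150 + 0.445250·180) / 0.3006 = 164.28625 / 0.3006 ≈ 546.53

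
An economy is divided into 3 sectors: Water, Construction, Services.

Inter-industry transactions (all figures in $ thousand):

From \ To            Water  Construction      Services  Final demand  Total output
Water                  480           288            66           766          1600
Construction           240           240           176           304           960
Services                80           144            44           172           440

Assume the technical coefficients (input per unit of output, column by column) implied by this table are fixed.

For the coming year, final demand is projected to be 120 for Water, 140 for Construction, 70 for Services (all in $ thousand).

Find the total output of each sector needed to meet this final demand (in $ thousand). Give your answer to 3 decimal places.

Technical coefficients a_ij = z_ij / X_j:
  a_11 = 480/1600 = 0.30, a_21 = 240/1600 = 0.15, a_31 = 80/1600 = 0.05
  a_12 = 288/960 = 0.30, a_22 = 240/960 = 0.25, a_32 = 144/960 = 0.15
  a_13 = 66/440 = 0.15, a_23 = 176/440 = 0.40, a_33 = 44/440 = 0.10
I − A =
  [   0.70    -0.30    -0.15]
  [  -0.15     0.75    -0.40]
  [  -0.05    -0.15     0.90]
Cofactors of I−A, C_ij = (−1)^(i+j)·(minor ij) (rows/columns in the sector order above):
  C_11 = (0.75)(0.90) − (-0.40)(-0.15) = 0.6150
  C_12 = −[(-0.15)(0.90) − (-0.40)(-0.05)] = 0.1550
  C_13 = (-0.15)(-0.15) − (0.75)(-0.05) = 0.0600
  C_21 = −[(-0.30)(0.90) − (-0.15)(-0.15)] = 0.2925
  C_22 = (0.70)(0.90) − (-0.15)(-0.05) = 0.6225
  C_23 = −[(0.70)(-0.15) − (-0.30)(-0.05)] = 0.1200
  C_31 = (-0.30)(-0.40) − (-0.15)(0.75) = 0.2325
  C_32 = −[(0.70)(-0.40) − (-0.15)(-0.15)] = 0.3025
  C_33 = (0.70)(0.75) − (-0.30)(-0.15) = 0.4800
det(I−A) = Σ_j (I−A)_1j·C_1j = (0.70)(0.6150) + (-0.30)(0.1550) + (-0.15)(0.0600) = 0.3750
adj(I−A) = Cᵀ =
  [ 0.6150   0.2925   0.2325]
  [ 0.1550   0.6225   0.3025]
  [ 0.0600   0.1200   0.4800]
(I − A)⁻¹ = adj(I−A) / det(I−A) ≈
  [   1.6400     0.7800     0.6200]
  [   0.4133     1.6600     0.8067]
  [   0.1600     0.3200     1.2800]
x = (I − A)⁻¹ d = adj(I−A)·d / det(I−A), with det(I−A) = 0.3750:
  x_1 = (0.6150·120 + 0.2925·140 + 0.2325·70) / 0.3750 = 131.025 / 0.3750 = 349.400
  x_2 = (0.1550·120 + 0.6225·140 + 0.3025·70) / 0.3750 = 126.925 / 0.3750 ≈ 338.467
  x_3 = (0.0600·120 + 0.1200·140 + 0.4800·70) / 0.3750 = 57.60 / 0.3750 = 153.600

x_1 = 349.400, x_2 = 338.467, x_3 = 153.600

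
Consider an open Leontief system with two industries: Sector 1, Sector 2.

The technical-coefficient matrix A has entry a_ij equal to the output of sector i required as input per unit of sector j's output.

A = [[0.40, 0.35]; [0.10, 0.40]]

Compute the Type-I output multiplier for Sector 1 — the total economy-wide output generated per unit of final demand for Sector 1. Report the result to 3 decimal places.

I − A =
  [   0.60    -0.35]
  [  -0.10     0.60]
det(I−A) = (0.60)(0.60) − (-0.35)(-0.10) = 0.3250
adj(I−A) = [[0.60, 0.35], [0.10, 0.60]]
(I − A)⁻¹ = adj(I−A) / det(I−A) ≈
  [   1.8462     1.0769]
  [   0.3077     1.8462]
The output multiplier for sector j is the column-j sum of the Leontief inverse (I − A)⁻¹ = adj(I−A) / det(I−A).
Column 1 of adj(I−A): (0.60, 0.10); det(I−A) = 0.3250.
m_1 = (0.60 + 0.10) / 0.3250 = 0.70 / 0.3250 ≈ 2.154.

m_1 = 2.154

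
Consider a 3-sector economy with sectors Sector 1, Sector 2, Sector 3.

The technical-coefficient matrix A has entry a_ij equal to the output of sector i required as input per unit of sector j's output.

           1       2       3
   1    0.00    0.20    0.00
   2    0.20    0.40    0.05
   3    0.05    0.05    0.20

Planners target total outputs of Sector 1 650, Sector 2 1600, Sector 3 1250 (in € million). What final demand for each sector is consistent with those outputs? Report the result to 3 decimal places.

d_1 = 330.000, d_2 = 767.500, d_3 = 887.500

I − A =
  [   1.00    -0.20     0.00]
  [  -0.20     0.60    -0.05]
  [  -0.05    -0.05     0.80]
d = (I − A) x:
  d_1 = (+1.00)·650 + (-0.20)·1600 + (+0.00)·1250 = 330.000
  d_2 = (-0.20)·650 + (+0.60)·1600 + (-0.05)·1250 = 767.500
  d_3 = (-0.05)·650 + (-0.05)·1600 + (+0.80)·1250 = 887.500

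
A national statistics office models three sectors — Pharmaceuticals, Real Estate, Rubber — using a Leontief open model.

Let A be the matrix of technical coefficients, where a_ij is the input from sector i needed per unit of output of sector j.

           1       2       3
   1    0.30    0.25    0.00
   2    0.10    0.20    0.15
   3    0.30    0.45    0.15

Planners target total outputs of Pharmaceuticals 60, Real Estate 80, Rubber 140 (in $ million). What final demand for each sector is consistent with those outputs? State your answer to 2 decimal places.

d_1 = 22.00, d_2 = 37.00, d_3 = 65.00

I − A =
  [   0.70    -0.25     0.00]
  [  -0.10     0.80    -0.15]
  [  -0.30    -0.45     0.85]
d = (I − A) x:
  d_1 = (+0.70)·60 + (-0.25)·80 + (+0.00)·140 = 22.00
  d_2 = (-0.10)·60 + (+0.80)·80 + (-0.15)·140 = 37.00
  d_3 = (-0.30)·60 + (-0.45)·80 + (+0.85)·140 = 65.00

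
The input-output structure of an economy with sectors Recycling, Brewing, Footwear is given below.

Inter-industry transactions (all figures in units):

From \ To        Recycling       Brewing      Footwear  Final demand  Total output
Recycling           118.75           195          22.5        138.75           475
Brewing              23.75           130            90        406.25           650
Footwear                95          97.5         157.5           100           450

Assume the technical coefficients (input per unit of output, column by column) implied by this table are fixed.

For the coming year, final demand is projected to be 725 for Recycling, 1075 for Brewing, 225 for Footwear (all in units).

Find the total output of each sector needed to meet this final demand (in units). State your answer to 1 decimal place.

Technical coefficients a_ij = z_ij / X_j:
  a_11 = 118.75/475 = 0.25, a_21 = 23.75/475 = 0.05, a_31 = 95/475 = 0.20
  a_12 = 195/650 = 0.30, a_22 = 130/650 = 0.20, a_32 = 97.5/650 = 0.15
  a_13 = 22.5/450 = 0.05, a_23 = 90/450 = 0.20, a_33 = 157.5/450 = 0.35
I − A =
  [   0.75    -0.30    -0.05]
  [  -0.05     0.80    -0.20]
  [  -0.20    -0.15     0.65]
Cofactors of I−A, C_ij = (−1)^(i+j)·(minor ij) (rows/columns in the sector order above):
  C_11 = (0.80)(0.65) − (-0.20)(-0.15) = 0.4900
  C_12 = −[(-0.05)(0.65) − (-0.20)(-0.20)] = 0.0725
  C_13 = (-0.05)(-0.15) − (0.80)(-0.20) = 0.1675
  C_21 = −[(-0.30)(0.65) − (-0.05)(-0.15)] = 0.2025
  C_22 = (0.75)(0.65) − (-0.05)(-0.20) = 0.4775
  C_23 = −[(0.75)(-0.15) − (-0.30)(-0.20)] = 0.1725
  C_31 = (-0.30)(-0.20) − (-0.05)(0.80) = 0.1000
  C_32 = −[(0.75)(-0.20) − (-0.05)(-0.05)] = 0.1525
  C_33 = (0.75)(0.80) − (-0.30)(-0.05) = 0.5850
det(I−A) = Σ_j (I−A)_1j·C_1j = (0.75)(0.4900) + (-0.30)(0.0725) + (-0.05)(0.1675) = 0.337375
adj(I−A) = Cᵀ =
  [ 0.4900   0.2025   0.1000]
  [ 0.0725   0.4775   0.1525]
  [ 0.1675   0.1725   0.5850]
(I − A)⁻¹ = adj(I−A) / det(I−A) ≈
  [   1.4524     0.6002     0.2964]
  [   0.2149     1.4153     0.4520]
  [   0.4965     0.5113     1.7340]
x = (I − A)⁻¹ d = adj(I−A)·d / det(I−A), with det(I−A) = 0.337375:
  x_1 = (0.4900·725 + 0.2025·1075 + 0.1000·225) / 0.337375 = 595.4375 / 0.337375 ≈ 1764.9
  x_2 = (0.0725·725 + 0.4775·1075 + 0.1525·225) / 0.337375 = 600.1875 / 0.337375 ≈ 1779.0
  x_3 = (0.1675·725 + 0.1725·1075 + 0.5850·225) / 0.337375 = 438.50 / 0.337375 ≈ 1299.7

x_1 = 1764.9, x_2 = 1779.0, x_3 = 1299.7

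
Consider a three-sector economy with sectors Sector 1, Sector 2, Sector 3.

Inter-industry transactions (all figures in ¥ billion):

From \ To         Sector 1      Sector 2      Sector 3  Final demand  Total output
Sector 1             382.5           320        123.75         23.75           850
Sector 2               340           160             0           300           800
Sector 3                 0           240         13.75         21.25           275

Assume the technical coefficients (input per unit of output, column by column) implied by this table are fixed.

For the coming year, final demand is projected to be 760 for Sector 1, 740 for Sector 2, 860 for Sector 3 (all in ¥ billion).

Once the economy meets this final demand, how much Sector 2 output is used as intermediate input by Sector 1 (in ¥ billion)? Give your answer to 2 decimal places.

Technical coefficients a_ij = z_ij / X_j:
  a_11 = 382.5/850 = 0.45, a_21 = 340/850 = 0.40, a_31 = 0/850 = 0.00
  a_12 = 320/800 = 0.40, a_22 = 160/800 = 0.20, a_32 = 240/800 = 0.30
  a_13 = 123.75/275 = 0.45, a_23 = 0/275 = 0.00, a_33 = 13.75/275 = 0.05
I − A =
  [   0.55    -0.40    -0.45]
  [  -0.40     0.80     0.00]
  [   0.00    -0.30     0.95]
Cofactors of I−A, C_ij = (−1)^(i+j)·(minor ij) (rows/columns in the sector order above):
  C_11 = (0.80)(0.95) − (0.00)(-0.30) = 0.7600
  C_12 = −[(-0.40)(0.95) − (0.00)(0.00)] = 0.3800
  C_13 = (-0.40)(-0.30) − (0.80)(0.00) = 0.1200
  C_21 = −[(-0.40)(0.95) − (-0.45)(-0.30)] = 0.5150
  C_22 = (0.55)(0.95) − (-0.45)(0.00) = 0.5225
  C_23 = −[(0.55)(-0.30) − (-0.40)(0.00)] = 0.1650
  C_31 = (-0.40)(0.00) − (-0.45)(0.80) = 0.3600
  C_32 = −[(0.55)(0.00) − (-0.45)(-0.40)] = 0.1800
  C_33 = (0.55)(0.80) − (-0.40)(-0.40) = 0.2800
det(I−A) = Σ_j (I−A)_1j·C_1j = (0.55)(0.7600) + (-0.40)(0.3800) + (-0.45)(0.1200) = 0.2120
adj(I−A) = Cᵀ =
  [ 0.7600   0.5150   0.3600]
  [ 0.3800   0.5225   0.1800]
  [ 0.1200   0.1650   0.2800]
(I − A)⁻¹ = adj(I−A) / det(I−A) ≈
  [   3.5849     2.4292     1.6981]
  [   1.7925     2.4646     0.8491]
  [   0.5660     0.7783     1.3208]
First solve x = (I − A)⁻¹ d = adj(I−A)·d / det(I−A); in particular x_1 = (0.7600·760 + 0.5150·740 + 0.3600·860) / 0.2120 = 1268.30 / 0.2120 ≈ 5982.5472.
Intermediate flow from 2 to 1: z_21 = a_21 · x_1 = 0.40 × 1268.30 / 0.2120 = 507.32 / 0.2120 ≈ 2393.02.

z_21 = 2393.02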